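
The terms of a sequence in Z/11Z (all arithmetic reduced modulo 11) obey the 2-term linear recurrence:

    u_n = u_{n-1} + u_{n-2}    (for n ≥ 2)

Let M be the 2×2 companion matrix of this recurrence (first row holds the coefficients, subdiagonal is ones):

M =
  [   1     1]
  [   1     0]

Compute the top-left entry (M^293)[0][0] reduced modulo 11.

(M^293)[0][0] is the top entry after applying M 293 times to the unit state (1, 0). Equivalently it is h_{294} for the auxiliary sequence (h_n) obeying the same recurrence with h_1 = 1 and h_i = 0 for 0 ≤ i < 1:
h_2 = 1·1 + 1·0 = 1
h_3 = 1·1 + 1·1 = 2
h_4 = 1·2 + 1·1 = 3
h_5 = 1·3 + 1·2 = 5
h_6 = 1·5 + 1·3 = 8
h_7 = 1·8 + 1·5 = 2
h_8 = 1·2 + 1·8 = 10
h_9 = 1·10 + 1·2 = 1
h_10 = 1·1 + 1·10 = 0
h_11 = 1·0 + 1·1 = 1
(h_10, h_11) = (0, 1) = (h_0, h_1), so the sequence has period 10.
294 ≡ 4 (mod 10), hence h_294 = h_4 = 3.

3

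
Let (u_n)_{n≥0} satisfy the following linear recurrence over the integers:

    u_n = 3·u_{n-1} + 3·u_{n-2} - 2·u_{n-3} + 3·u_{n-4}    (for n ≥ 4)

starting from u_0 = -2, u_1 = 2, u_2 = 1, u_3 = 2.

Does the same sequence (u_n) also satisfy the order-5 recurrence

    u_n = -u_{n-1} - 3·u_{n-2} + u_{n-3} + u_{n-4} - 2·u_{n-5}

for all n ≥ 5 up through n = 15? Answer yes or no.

Terms u_0..u_15: -2, 2, 1, 2, -1, 7, 17, 80, 274, 1049, 3860, 14419, 53561, 199367, 741526, 2758814
n=5: candidate gives 2, actual u_5 = 7 ✗

no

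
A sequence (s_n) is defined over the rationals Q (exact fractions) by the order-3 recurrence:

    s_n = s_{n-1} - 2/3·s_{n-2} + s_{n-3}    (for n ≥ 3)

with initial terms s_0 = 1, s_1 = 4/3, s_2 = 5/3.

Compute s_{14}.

s_3 = 1·5/3 + -2/3·4/3 + 1·1 = 16/9
s_4 = 1·16/9 + -2/3·5/3 + 1·4/3 = 2
s_5 = 1·2 + -2/3·16/9 + 1·5/3 = 67/27
s_6 = 1·67/27 + -2/3·2 + 1·16/9 = 79/27
s_7 = 1·79/27 + -2/3·67/27 + 1·2 = 265/81
s_8 = 1·265/81 + -2/3·79/27 + 1·67/27 = 308/81
s_9 = 1·308/81 + -2/3·265/81 + 1·79/27 = 1105/243
s_10 = 1·1105/243 + -2/3·308/81 + 1·265/81 = 428/81
s_11 = 1·428/81 + -2/3·1105/243 + 1·308/81 = 4414/729
s_12 = 1·4414/729 + -2/3·428/81 + 1·1105/243 = 5161/729
s_13 = 1·5161/729 + -2/3·4414/729 + 1·428/81 = 18211/2187
s_14 = 1·18211/2187 + -2/3·5161/729 + 1·4414/729 = 21131/2187

21131/2187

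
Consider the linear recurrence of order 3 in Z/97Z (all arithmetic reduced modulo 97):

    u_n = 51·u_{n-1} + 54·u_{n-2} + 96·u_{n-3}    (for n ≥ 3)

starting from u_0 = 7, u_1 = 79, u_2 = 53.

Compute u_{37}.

42

u_3 = 51·53 + 54·79 + 96·7 = 75
u_4 = 51·75 + 54·53 + 96·79 = 12
u_5 = 51·12 + 54·75 + 96·53 = 50
u_6 = 51·50 + 54·12 + 96·75 = 19
u_7 = 51·19 + 54·50 + 96·12 = 68
u_8 = 51·68 + 54·19 + 96·50 = 79
u_9 = 51·79 + 54·68 + 96·19 = 19
u_10 = 51·19 + 54·79 + 96·68 = 26
u_11 = 51·26 + 54·19 + 96·79 = 42
u_12 = 51·42 + 54·26 + 96·19 = 35
u_13 = 51·35 + 54·42 + 96·26 = 50
u_14 = 51·50 + 54·35 + 96·42 = 33
u_15 = 51·33 + 54·50 + 96·35 = 80
u_16 = 51·80 + 54·33 + 96·50 = 89
u_17 = 51·89 + 54·80 + 96·33 = 96
u_18 = 51·96 + 54·89 + 96·80 = 19
u_19 = 51·19 + 54·96 + 96·89 = 50
u_20 = 51·50 + 54·19 + 96·96 = 85
u_21 = 51·85 + 54·50 + 96·19 = 32
u_22 = 51·32 + 54·85 + 96·50 = 61
u_23 = 51·61 + 54·32 + 96·85 = 1
u_24 = 51·1 + 54·61 + 96·32 = 15
u_25 = 51·15 + 54·1 + 96·61 = 79
u_26 = 51·79 + 54·15 + 96·1 = 85
u_27 = 51·85 + 54·79 + 96·15 = 50
u_28 = 51·50 + 54·85 + 96·79 = 77
u_29 = 51·77 + 54·50 + 96·85 = 43
u_30 = 51·43 + 54·77 + 96·50 = 93
u_31 = 51·93 + 54·43 + 96·77 = 4
u_32 = 51·4 + 54·93 + 96·43 = 42
u_33 = 51·42 + 54·4 + 96·93 = 34
u_34 = 51·34 + 54·42 + 96·4 = 21
u_35 = 51·21 + 54·34 + 96·42 = 52
u_36 = 51·52 + 54·21 + 96·34 = 66
u_37 = 51·66 + 54·52 + 96·21 = 42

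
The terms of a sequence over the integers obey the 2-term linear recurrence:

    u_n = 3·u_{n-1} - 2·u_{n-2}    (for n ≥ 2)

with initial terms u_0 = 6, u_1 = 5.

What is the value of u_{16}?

u_2 = 3·5 + -2·6 = 3
u_3 = 3·3 + -2·5 = -1
u_4 = 3·-1 + -2·3 = -9
u_5 = 3·-9 + -2·-1 = -25
u_6 = 3·-25 + -2·-9 = -57
u_7 = 3·-57 + -2·-25 = -121
u_8 = 3·-121 + -2·-57 = -249
u_9 = 3·-249 + -2·-121 = -505
u_10 = 3·-505 + -2·-249 = -1017
u_11 = 3·-1017 + -2·-505 = -2041
u_12 = 3·-2041 + -2·-1017 = -4089
u_13 = 3·-4089 + -2·-2041 = -8185
u_14 = 3·-8185 + -2·-4089 = -16377
u_15 = 3·-16377 + -2·-8185 = -32761
u_16 = 3·-32761 + -2·-16377 = -65529

-65529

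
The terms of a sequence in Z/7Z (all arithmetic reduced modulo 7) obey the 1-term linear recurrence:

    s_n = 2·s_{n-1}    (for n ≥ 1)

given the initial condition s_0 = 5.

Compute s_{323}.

6

s_1 = 2·5 = 3
s_2 = 2·3 = 6
s_3 = 2·6 = 5
(s_3) = (5) = (s_0), so the sequence has period 3.
323 ≡ 2 (mod 3), hence s_323 = s_2 = 6.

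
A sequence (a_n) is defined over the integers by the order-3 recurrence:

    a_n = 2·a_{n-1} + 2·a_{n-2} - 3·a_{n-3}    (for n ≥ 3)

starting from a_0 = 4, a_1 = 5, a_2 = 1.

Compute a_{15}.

a_3 = 2·1 + 2·5 + -3·4 = 0
a_4 = 2·0 + 2·1 + -3·5 = -13
a_5 = 2·-13 + 2·0 + -3·1 = -29
a_6 = 2·-29 + 2·-13 + -3·0 = -84
a_7 = 2·-84 + 2·-29 + -3·-13 = -187
a_8 = 2·-187 + 2·-84 + -3·-29 = -455
a_9 = 2·-455 + 2·-187 + -3·-84 = -1032
a_10 = 2·-1032 + 2·-455 + -3·-187 = -2413
a_11 = 2·-2413 + 2·-1032 + -3·-455 = -5525
a_12 = 2·-5525 + 2·-2413 + -3·-1032 = -12780
a_13 = 2·-12780 + 2·-5525 + -3·-2413 = -29371
a_14 = 2·-29371 + 2·-12780 + -3·-5525 = -67727
a_15 = 2·-67727 + 2·-29371 + -3·-12780 = -155856

-155856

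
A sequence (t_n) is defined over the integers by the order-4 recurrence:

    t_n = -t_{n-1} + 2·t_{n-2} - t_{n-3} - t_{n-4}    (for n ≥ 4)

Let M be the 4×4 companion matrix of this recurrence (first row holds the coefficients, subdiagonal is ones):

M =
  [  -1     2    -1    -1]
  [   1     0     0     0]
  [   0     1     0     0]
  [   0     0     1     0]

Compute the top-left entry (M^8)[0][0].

(M^8)[0][0] is the top entry after applying M 8 times to the unit state (1, 0, 0, 0). Equivalently it is h_{11} for the auxiliary sequence (h_n) obeying the same recurrence with h_3 = 1 and h_i = 0 for 0 ≤ i < 3:
h_4 = -1·1 + 2·0 + -1·0 + -1·0 = -1
h_5 = -1·-1 + 2·1 + -1·0 + -1·0 = 3
h_6 = -1·3 + 2·-1 + -1·1 + -1·0 = -6
h_7 = -1·-6 + 2·3 + -1·-1 + -1·1 = 12
h_8 = -1·12 + 2·-6 + -1·3 + -1·-1 = -26
h_9 = -1·-26 + 2·12 + -1·-6 + -1·3 = 53
h_10 = -1·53 + 2·-26 + -1·12 + -1·-6 = -111
h_11 = -1·-111 + 2·53 + -1·-26 + -1·12 = 231

231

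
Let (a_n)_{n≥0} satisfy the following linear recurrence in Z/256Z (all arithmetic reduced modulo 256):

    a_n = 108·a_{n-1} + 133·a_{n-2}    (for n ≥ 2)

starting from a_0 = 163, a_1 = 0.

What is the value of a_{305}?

96

a_2 = 108·0 + 133·163 = 175
a_3 = 108·175 + 133·0 = 212
a_4 = 108·212 + 133·175 = 91
a_5 = 108·91 + 133·212 = 136
a_6 = 108·136 + 133·91 = 167
a_7 = 108·167 + 133·136 = 28
a_8 = 108·28 + 133·167 = 147
a_9 = 108·147 + 133·28 = 144
a_10 = 108·144 + 133·147 = 31
a_11 = 108·31 + 133·144 = 228
a_12 = 108·228 + 133·31 = 75
a_13 = 108·75 + 133·228 = 24
a_14 = 108·24 + 133·75 = 23
a_15 = 108·23 + 133·24 = 44
a_16 = 108·44 + 133·23 = 131
a_17 = 108·131 + 133·44 = 32
a_18 = 108·32 + 133·131 = 143
a_19 = 108·143 + 133·32 = 244
a_20 = 108·244 + 133·143 = 59
a_21 = 108·59 + 133·244 = 168
a_22 = 108·168 + 133·59 = 135
a_23 = 108·135 + 133·168 = 60
a_24 = 108·60 + 133·135 = 115
a_25 = 108·115 + 133·60 = 176
a_26 = 108·176 + 133·115 = 255
a_27 = 108·255 + 133·176 = 4
a_28 = 108·4 + 133·255 = 43
a_29 = 108·43 + 133·4 = 56
a_30 = 108·56 + 133·43 = 247
a_31 = 108·247 + 133·56 = 76
a_32 = 108·76 + 133·247 = 99
a_33 = 108·99 + 133·76 = 64
a_34 = 108·64 + 133·99 = 111
a_35 = 108·111 + 133·64 = 20
a_36 = 108·20 + 133·111 = 27
a_37 = 108·27 + 133·20 = 200
a_38 = 108·200 + 133·27 = 103
a_39 = 108·103 + 133·200 = 92
a_40 = 108·92 + 133·103 = 83
a_41 = 108·83 + 133·92 = 208
a_42 = 108·208 + 133·83 = 223
a_43 = 108·223 + 133·208 = 36
a_44 = 108·36 + 133·223 = 11
a_45 = 108·11 + 133·36 = 88
a_46 = 108·88 + 133·11 = 215
a_47 = 108·215 + 133·88 = 108
a_48 = 108·108 + 133·215 = 67
a_49 = 108·67 + 133·108 = 96
a_50 = 108·96 + 133·67 = 79
a_51 = 108·79 + 133·96 = 52
a_52 = 108·52 + 133·79 = 251
a_53 = 108·251 + 133·52 = 232
a_54 = 108·232 + 133·251 = 71
a_55 = 108·71 + 133·232 = 124
a_56 = 108·124 + 133·71 = 51
a_57 = 108·51 + 133·124 = 240
a_58 = 108·240 + 133·51 = 191
a_59 = 108·191 + 133·240 = 68
a_60 = 108·68 + 133·191 = 235
a_61 = 108·235 + 133·68 = 120
a_62 = 108·120 + 133·235 = 183
a_63 = 108·183 + 133·120 = 140
a_64 = 108·140 + 133·183 = 35
a_65 = 108·35 + 133·140 = 128
a_66 = 108·128 + 133·35 = 47
a_67 = 108·47 + 133·128 = 84
a_68 = 108·84 + 133·47 = 219
a_69 = 108·219 + 133·84 = 8
a_70 = 108·8 + 133·219 = 39
a_71 = 108·39 + 133·8 = 156
a_72 = 108·156 + 133·39 = 19
a_73 = 108·19 + 133·156 = 16
a_74 = 108·16 + 133·19 = 159
a_75 = 108·159 + 133·16 = 100
a_76 = 108·100 + 133·159 = 203
a_77 = 108·203 + 133·100 = 152
a_78 = 108·152 + 133·203 = 151
a_79 = 108·151 + 133·152 = 172
a_80 = 108·172 + 133·151 = 3
a_81 = 108·3 + 133·172 = 160
a_82 = 108·160 + 133·3 = 15
a_83 = 108·15 + 133·160 = 116
a_84 = 108·116 + 133·15 = 187
a_85 = 108·187 + 133·116 = 40
a_86 = 108·40 + 133·187 = 7
a_87 = 108·7 + 133·40 = 188
a_88 = 108·188 + 133·7 = 243
a_89 = 108·243 + 133·188 = 48
a_90 = 108·48 + 133·243 = 127
a_91 = 108·127 + 133·48 = 132
a_92 = 108·132 + 133·127 = 171
a_93 = 108·171 + 133·132 = 184
a_94 = 108·184 + 133·171 = 119
a_95 = 108·119 + 133·184 = 204
a_96 = 108·204 + 133·119 = 227
a_97 = 108·227 + 133·204 = 192
a_98 = 108·192 + 133·227 = 239
a_99 = 108·239 + 133·192 = 148
a_100 = 108·148 + 133·239 = 155
a_101 = 108·155 + 133·148 = 72
a_102 = 108·72 + 133·155 = 231
a_103 = 108·231 + 133·72 = 220
a_104 = 108·220 + 133·231 = 211
a_105 = 108·211 + 133·220 = 80
a_106 = 108·80 + 133·211 = 95
a_107 = 108·95 + 133·80 = 164
a_108 = 108·164 + 133·95 = 139
a_109 = 108·139 + 133·164 = 216
a_110 = 108·216 + 133·139 = 87
a_111 = 108·87 + 133·216 = 236
a_112 = 108·236 + 133·87 = 195
a_113 = 108·195 + 133·236 = 224
a_114 = 108·224 + 133·195 = 207
a_115 = 108·207 + 133·224 = 180
a_116 = 108·180 + 133·207 = 123
a_117 = 108·123 + 133·180 = 104
a_118 = 108·104 + 133·123 = 199
a_119 = 108·199 + 133·104 = 252
a_120 = 108·252 + 133·199 = 179
a_121 = 108·179 + 133·252 = 112
a_122 = 108·112 + 133·179 = 63
a_123 = 108·63 + 133·112 = 196
a_124 = 108·196 + 133·63 = 107
a_125 = 108·107 + 133·196 = 248
a_126 = 108·248 + 133·107 = 55
a_127 = 108·55 + 133·248 = 12
a_128 = 108·12 + 133·55 = 163
a_129 = 108·163 + 133·12 = 0
(a_128, a_129) = (163, 0) = (a_0, a_1), so the sequence has period 128.
305 ≡ 49 (mod 128), hence a_305 = a_49 = 96.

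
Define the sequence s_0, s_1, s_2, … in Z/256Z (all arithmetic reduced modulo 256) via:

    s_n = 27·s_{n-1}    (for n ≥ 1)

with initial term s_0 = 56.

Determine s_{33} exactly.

s_1 = 27·56 = 232
s_2 = 27·232 = 120
s_3 = 27·120 = 168
s_4 = 27·168 = 184
s_5 = 27·184 = 104
s_6 = 27·104 = 248
s_7 = 27·248 = 40
s_8 = 27·40 = 56
(s_8) = (56) = (s_0), so the sequence has period 8.
33 ≡ 1 (mod 8), hence s_33 = s_1 = 232.

232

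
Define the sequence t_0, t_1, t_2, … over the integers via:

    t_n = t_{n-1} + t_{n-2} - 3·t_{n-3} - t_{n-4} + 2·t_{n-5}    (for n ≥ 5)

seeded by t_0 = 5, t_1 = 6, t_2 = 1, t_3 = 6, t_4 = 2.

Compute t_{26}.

t_5 = 1·2 + 1·6 + -3·1 + -1·6 + 2·5 = 9
t_6 = 1·9 + 1·2 + -3·6 + -1·1 + 2·6 = 4
t_7 = 1·4 + 1·9 + -3·2 + -1·6 + 2·1 = 3
t_8 = 1·3 + 1·4 + -3·9 + -1·2 + 2·6 = -10
t_9 = 1·-10 + 1·3 + -3·4 + -1·9 + 2·2 = -24
t_10 = 1·-24 + 1·-10 + -3·3 + -1·4 + 2·9 = -29
t_11 = 1·-29 + 1·-24 + -3·-10 + -1·3 + 2·4 = -18
t_12 = 1·-18 + 1·-29 + -3·-24 + -1·-10 + 2·3 = 41
t_13 = 1·41 + 1·-18 + -3·-29 + -1·-24 + 2·-10 = 114
t_14 = 1·114 + 1·41 + -3·-18 + -1·-29 + 2·-24 = 190
t_15 = 1·190 + 1·114 + -3·41 + -1·-18 + 2·-29 = 141
t_16 = 1·141 + 1·190 + -3·114 + -1·41 + 2·-18 = -88
t_17 = 1·-88 + 1·141 + -3·190 + -1·114 + 2·41 = -549
t_18 = 1·-549 + 1·-88 + -3·141 + -1·190 + 2·114 = -1022
t_19 = 1·-1022 + 1·-549 + -3·-88 + -1·141 + 2·190 = -1068
t_20 = 1·-1068 + 1·-1022 + -3·-549 + -1·-88 + 2·141 = -73
t_21 = 1·-73 + 1·-1068 + -3·-1022 + -1·-549 + 2·-88 = 2298
t_22 = 1·2298 + 1·-73 + -3·-1068 + -1·-1022 + 2·-549 = 5353
t_23 = 1·5353 + 1·2298 + -3·-73 + -1·-1068 + 2·-1022 = 6894
t_24 = 1·6894 + 1·5353 + -3·2298 + -1·-73 + 2·-1068 = 3290
t_25 = 1·3290 + 1·6894 + -3·5353 + -1·2298 + 2·-73 = -8319
t_26 = 1·-8319 + 1·3290 + -3·6894 + -1·5353 + 2·2298 = -26468

-26468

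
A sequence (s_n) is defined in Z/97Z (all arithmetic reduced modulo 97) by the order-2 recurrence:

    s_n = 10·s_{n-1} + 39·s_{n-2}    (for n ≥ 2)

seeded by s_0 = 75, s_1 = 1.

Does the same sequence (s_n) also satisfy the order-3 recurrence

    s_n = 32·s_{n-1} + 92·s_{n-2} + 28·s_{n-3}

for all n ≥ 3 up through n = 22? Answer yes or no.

Terms s_0..s_22: 75, 1, 25, 95, 82, 63, 45, 94, 76, 61, 82, 95, 74, 80, 0, 16, 63, 90, 59, 26, 39, 46, 41
n=3: candidate gives 82, actual s_3 = 95 ✗

no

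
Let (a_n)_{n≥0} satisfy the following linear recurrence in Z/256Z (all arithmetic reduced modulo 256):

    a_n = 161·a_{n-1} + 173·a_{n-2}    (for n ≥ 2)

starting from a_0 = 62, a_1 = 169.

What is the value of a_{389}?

a_2 = 161·169 + 173·62 = 47
a_3 = 161·47 + 173·169 = 196
a_4 = 161·196 + 173·47 = 7
a_5 = 161·7 + 173·196 = 219
a_6 = 161·219 + 173·7 = 118
a_7 = 161·118 + 173·219 = 53
Continuing the recurrence:
  a_8 = 19;  a_9 = 196;  a_10 = 27;  a_11 = 111;  a_12 = 14;  a_13 = 209
  a_14 = 231;  a_15 = 132;  a_16 = 31;  a_17 = 179;  a_18 = 134;  a_19 = 61
  a_20 = 235;  a_21 = 4;  a_22 = 83;  a_23 = 231;  a_24 = 94;  a_25 = 57
  a_26 = 95;  a_27 = 68;  a_28 = 247;  a_29 = 75;  a_30 = 22;  a_31 = 133
  a_32 = 131;  a_33 = 68;  a_34 = 75;  a_35 = 31;  a_36 = 46;  a_37 = 225
  a_38 = 151;  a_39 = 4;  a_40 = 143;  a_41 = 163;  a_42 = 38;  a_43 = 13
  a_44 = 219;  a_45 = 132;  a_46 = 3;  a_47 = 23;  a_48 = 126;  a_49 = 201
  a_50 = 143;  a_51 = 196;  a_52 = 231;  a_53 = 187;  a_54 = 182;  a_55 = 213
  a_56 = 243;  a_57 = 196;  a_58 = 123;  a_59 = 207;  a_60 = 78;  a_61 = 241
  a_62 = 71;  a_63 = 132;  a_64 = 255;  a_65 = 147;  a_66 = 198;  a_67 = 221
  a_68 = 203;  a_69 = 4;  a_70 = 179;  a_71 = 71;  a_72 = 158;  a_73 = 89
  a_74 = 191;  a_75 = 68;  a_76 = 215;  a_77 = 43;  a_78 = 86;  a_79 = 37
  a_80 = 99;  a_81 = 68;  a_82 = 171;  a_83 = 127;  a_84 = 110;  a_85 = 1
  a_86 = 247;  a_87 = 4;  a_88 = 111;  a_89 = 131;  a_90 = 102;  a_91 = 173
  a_92 = 187;  a_93 = 132;  a_94 = 99;  a_95 = 119;  a_96 = 190;  a_97 = 233
  a_98 = 239;  a_99 = 196;  a_100 = 199;  a_101 = 155;  a_102 = 246;  a_103 = 117
  a_104 = 211;  a_105 = 196;  a_106 = 219;  a_107 = 47;  a_108 = 142;  a_109 = 17
  a_110 = 167;  a_111 = 132;  a_112 = 223;  a_113 = 115;  a_114 = 6;  a_115 = 125
  a_116 = 171;  a_117 = 4;  a_118 = 19;  a_119 = 167;  a_120 = 222;  a_121 = 121
  a_122 = 31;  a_123 = 68;  a_124 = 183;  a_125 = 11;  a_126 = 150;  a_127 = 197
  a_128 = 67;  a_129 = 68;  a_130 = 11;  a_131 = 223;  a_132 = 174;  a_133 = 33
  a_134 = 87;  a_135 = 4;  a_136 = 79;  a_137 = 99;  a_138 = 166;  a_139 = 77
  a_140 = 155;  a_141 = 132;  a_142 = 195;  a_143 = 215;  a_144 = 254;  a_145 = 9
  a_146 = 79;  a_147 = 196;  a_148 = 167;  a_149 = 123;  a_150 = 54;  a_151 = 21
  a_152 = 179;  a_153 = 196;  a_154 = 59;  a_155 = 143;  a_156 = 206;  a_157 = 49
  a_158 = 7;  a_159 = 132;  a_160 = 191;  a_161 = 83;  a_162 = 70;  a_163 = 29
  a_164 = 139;  a_165 = 4;  a_166 = 115;  a_167 = 7;  a_168 = 30;  a_169 = 153
  a_170 = 127;  a_171 = 68;  a_172 = 151;  a_173 = 235;  a_174 = 214;  a_175 = 101
  a_176 = 35;  a_177 = 68;  a_178 = 107;  a_179 = 63;  a_180 = 238;  a_181 = 65
  a_182 = 183;  a_183 = 4;  a_184 = 47;  a_185 = 67;  a_186 = 230;  a_187 = 237
  a_188 = 123;  a_189 = 132;  a_190 = 35;  a_191 = 55;  a_192 = 62;  a_193 = 41
  a_194 = 175;  a_195 = 196;  a_196 = 135;  a_197 = 91;  a_198 = 118;  a_199 = 181
  a_200 = 147;  a_201 = 196;  a_202 = 155;  a_203 = 239;  a_204 = 14;  a_205 = 81
  a_206 = 103;  a_207 = 132;  a_208 = 159;  a_209 = 51;  a_210 = 134;  a_211 = 189
  a_212 = 107;  a_213 = 4;  a_214 = 211;  a_215 = 103;  a_216 = 94;  a_217 = 185
  a_218 = 223;  a_219 = 68;  a_220 = 119;  a_221 = 203;  a_222 = 22;  a_223 = 5
  a_224 = 3;  a_225 = 68;  a_226 = 203;  a_227 = 159;  a_228 = 46;  a_229 = 97
  a_230 = 23;  a_231 = 4;  a_232 = 15;  a_233 = 35;  a_234 = 38;  a_235 = 141
  a_236 = 91;  a_237 = 132;  a_238 = 131;  a_239 = 151;  a_240 = 126;  a_241 = 73
  a_242 = 15;  a_243 = 196;  a_244 = 103;  a_245 = 59;  a_246 = 182;  a_247 = 85
  a_248 = 115;  a_249 = 196;  a_250 = 251;  a_251 = 79;  a_252 = 78;  a_253 = 113
  a_254 = 199;  a_255 = 132;  a_256 = 127;  a_257 = 19;  a_258 = 198;  a_259 = 93
  a_260 = 75;  a_261 = 4;  a_262 = 51;  a_263 = 199;  a_264 = 158;  a_265 = 217
  a_266 = 63;  a_267 = 68;  a_268 = 87;  a_269 = 171;  a_270 = 86;  a_271 = 165
  a_272 = 227;  a_273 = 68;  a_274 = 43;  a_275 = 255;  a_276 = 110;  a_277 = 129
  a_278 = 119;  a_279 = 4;  a_280 = 239;  a_281 = 3;  a_282 = 102;  a_283 = 45
  a_284 = 59;  a_285 = 132;  a_286 = 227;  a_287 = 247;  a_288 = 190;  a_289 = 105
  a_290 = 111;  a_291 = 196;  a_292 = 71;  a_293 = 27;  a_294 = 246;  a_295 = 245
  a_296 = 83;  a_297 = 196;  a_298 = 91;  a_299 = 175;  a_300 = 142;  a_301 = 145
  a_302 = 39;  a_303 = 132;  a_304 = 95;  a_305 = 243;  a_306 = 6;  a_307 = 253
  a_308 = 43;  a_309 = 4;  a_310 = 147;  a_311 = 39;  a_312 = 222;  a_313 = 249
  a_314 = 159;  a_315 = 68;  a_316 = 55;  a_317 = 139;  a_318 = 150;  a_319 = 69
  a_320 = 195;  a_321 = 68;  a_322 = 139;  a_323 = 95;  a_324 = 174;  a_325 = 161
  a_326 = 215;  a_327 = 4;  a_328 = 207;  a_329 = 227;  a_330 = 166;  a_331 = 205
  a_332 = 27;  a_333 = 132;  a_334 = 67;  a_335 = 87;  a_336 = 254;  a_337 = 137
  a_338 = 207;  a_339 = 196;  a_340 = 39;  a_341 = 251;  a_342 = 54;  a_343 = 149
  a_344 = 51;  a_345 = 196;  a_346 = 187;  a_347 = 15;  a_348 = 206;  a_349 = 177
  a_350 = 135;  a_351 = 132;  a_352 = 63;  a_353 = 211;  a_354 = 70;  a_355 = 157
  a_356 = 11;  a_357 = 4;  a_358 = 243;  a_359 = 135;  a_360 = 30;  a_361 = 25
  a_362 = 255;  a_363 = 68;  a_364 = 23;  a_365 = 107;  a_366 = 214;  a_367 = 229
  a_368 = 163;  a_369 = 68;  a_370 = 235;  a_371 = 191;  a_372 = 238;  a_373 = 193
  a_374 = 55;  a_375 = 4;  a_376 = 175;  a_377 = 195;  a_378 = 230;  a_379 = 109
  a_380 = 251;  a_381 = 132;  a_382 = 163;  a_383 = 183;  a_384 = 62;  a_385 = 169
  a_386 = 47;  a_387 = 196
a_388 = 161·196 + 173·47 = 7
a_389 = 161·7 + 173·196 = 219

219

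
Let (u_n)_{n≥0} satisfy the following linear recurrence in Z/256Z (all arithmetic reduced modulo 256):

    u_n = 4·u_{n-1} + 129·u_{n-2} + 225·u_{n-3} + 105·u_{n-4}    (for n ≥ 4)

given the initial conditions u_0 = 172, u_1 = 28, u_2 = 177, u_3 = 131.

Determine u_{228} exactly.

165

u_4 = 4·131 + 129·177 + 225·28 + 105·172 = 101
u_5 = 4·101 + 129·131 + 225·177 + 105·28 = 164
u_6 = 4·164 + 129·101 + 225·131 + 105·177 = 49
u_7 = 4·49 + 129·164 + 225·101 + 105·131 = 232
u_8 = 4·232 + 129·49 + 225·164 + 105·101 = 226
u_9 = 4·226 + 129·232 + 225·49 + 105·164 = 197
Continuing the recurrence:
  u_10 = 247;  u_11 = 235;  u_12 = 250;  u_13 = 55;  u_14 = 176;  u_15 = 148
  u_16 = 225;  u_17 = 87;  u_18 = 1;  u_19 = 80;  u_20 = 129;  u_21 = 228
  u_22 = 74;  u_23 = 61;  u_24 = 139;  u_25 = 119;  u_26 = 222;  u_27 = 159
  u_28 = 244;  u_29 = 220;  u_30 = 49;  u_31 = 75;  u_32 = 77;  u_33 = 76
  u_34 = 1;  u_35 = 192;  u_36 = 226;  u_37 = 85;  u_38 = 95;  u_39 = 179
  u_40 = 18;  u_41 = 215;  u_42 = 184;  u_43 = 116;  u_44 = 225;  u_45 = 223
  u_46 = 73;  u_47 = 216;  u_48 = 113;  u_49 = 60;  u_50 = 170;  u_51 = 205
  u_52 = 243;  u_53 = 31;  u_54 = 214;  u_55 = 159;  u_56 = 60;  u_57 = 220
  u_58 = 49;  u_59 = 147;  u_60 = 245;  u_61 = 52;  u_62 = 145;  u_63 = 24
  u_64 = 162;  u_65 = 101;  u_66 = 199;  u_67 = 59;  u_68 = 106;  u_69 = 183
  u_70 = 192;  u_71 = 148;  u_72 = 97;  u_73 = 231;  u_74 = 81;  u_75 = 160
  u_76 = 33;  u_77 = 20;  u_78 = 202;  u_79 = 221;  u_80 = 91;  u_81 = 135
  u_82 = 14;  u_83 = 223;  u_84 = 132;  u_85 = 28;  u_86 = 177;  u_87 = 91
  u_88 = 93;  u_89 = 92;  u_90 = 225;  u_91 = 240;  u_92 = 34;  u_93 = 245
  u_94 = 47;  u_95 = 131;  u_96 = 2;  u_97 = 215;  u_98 = 200;  u_99 = 244
  u_100 = 97;  u_101 = 111;  u_102 = 25;  u_103 = 168;  u_104 = 145;  u_105 = 108
  u_106 = 170;  u_107 = 109;  u_108 = 195;  u_109 = 175;  u_110 = 134;  u_111 = 95
  u_112 = 204;  u_113 = 156;  u_114 = 177;  u_115 = 163;  u_116 = 133;  u_117 = 196
  u_118 = 241;  u_119 = 72;  u_120 = 98;  u_121 = 5;  u_122 = 151;  u_123 = 139
  u_124 = 218;  u_125 = 55;  u_126 = 208;  u_127 = 148;  u_128 = 225;  u_129 = 119
  u_130 = 161;  u_131 = 240;  u_132 = 193;  u_133 = 68;  u_134 = 74;  u_135 = 125
  u_136 = 43;  u_137 = 151;  u_138 = 62;  u_139 = 31;  u_140 = 20;  u_141 = 92
  u_142 = 49;  u_143 = 107;  u_144 = 109;  u_145 = 108;  u_146 = 193;  u_147 = 32
  u_148 = 98;  u_149 = 149;  u_150 = 255;  u_151 = 83;  u_152 = 242;  u_153 = 215
  u_154 = 216;  u_155 = 116;  u_156 = 225;  u_157 = 255;  u_158 = 233;  u_159 = 120
  u_160 = 177;  u_161 = 156;  u_162 = 170;  u_163 = 13;  u_164 = 147;  u_165 = 63
  u_166 = 54;  u_167 = 31;  u_168 = 92;  u_169 = 92;  u_170 = 49;  u_171 = 179
  u_172 = 21;  u_173 = 84;  u_174 = 81;  u_175 = 120;  u_176 = 34;  u_177 = 165
  u_178 = 103;  u_179 = 219;  u_180 = 74;  u_181 = 183;  u_182 = 224;  u_183 = 148
  u_184 = 97;  u_185 = 7;  u_186 = 241;  u_187 = 64;  u_188 = 97;  u_189 = 116
  u_190 = 202;  u_191 = 29;  u_192 = 251;  u_193 = 167;  u_194 = 110;  u_195 = 95
  u_196 = 164;  u_197 = 156;  u_198 = 177;  u_199 = 123;  u_200 = 125;  u_201 = 124
  u_202 = 161;  u_203 = 80;  u_204 = 162;  u_205 = 53;  u_206 = 207;  u_207 = 35
  u_208 = 226;  u_209 = 215;  u_210 = 232;  u_211 = 244;  u_212 = 97;  u_213 = 143
  u_214 = 185;  u_215 = 72;  u_216 = 209;  u_217 = 204;  u_218 = 170;  u_219 = 173
  u_220 = 99;  u_221 = 207;  u_222 = 230;  u_223 = 223;  u_224 = 236;  u_225 = 28
  u_226 = 177
u_227 = 4·177 + 129·28 + 225·236 + 105·223 = 195
u_228 = 4·195 + 129·177 + 225·28 + 105·236 = 165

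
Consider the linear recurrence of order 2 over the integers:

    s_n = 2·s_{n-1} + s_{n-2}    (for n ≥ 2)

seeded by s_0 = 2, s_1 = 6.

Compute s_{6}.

478

s_2 = 2·6 + 1·2 = 14
s_3 = 2·14 + 1·6 = 34
s_4 = 2·34 + 1·14 = 82
s_5 = 2·82 + 1·34 = 198
s_6 = 2·198 + 1·82 = 478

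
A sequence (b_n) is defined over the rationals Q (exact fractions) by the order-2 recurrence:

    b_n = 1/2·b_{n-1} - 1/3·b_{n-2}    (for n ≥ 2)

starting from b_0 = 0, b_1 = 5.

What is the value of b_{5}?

-55/144

b_2 = 1/2·5 + -1/3·0 = 5/2
b_3 = 1/2·5/2 + -1/3·5 = -5/12
b_4 = 1/2·-5/12 + -1/3·5/2 = -25/24
b_5 = 1/2·-25/24 + -1/3·-5/12 = -55/144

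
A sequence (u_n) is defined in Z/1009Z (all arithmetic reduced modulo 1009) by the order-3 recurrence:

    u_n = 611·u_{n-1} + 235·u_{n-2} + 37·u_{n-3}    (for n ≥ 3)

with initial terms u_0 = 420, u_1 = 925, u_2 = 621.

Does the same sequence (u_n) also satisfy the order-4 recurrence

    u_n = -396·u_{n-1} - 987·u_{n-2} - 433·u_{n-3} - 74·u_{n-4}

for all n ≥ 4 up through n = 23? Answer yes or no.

Terms u_0..u_23: 420, 925, 621, 892, 710, 467, 871, 238, 106, 564, 954, 948, 942, 206, 910, 577, 907, 998, 748, 655, 448, 270, 866, 725
n=4: candidate gives 710, actual u_4 = 710 ✓
n=5: candidate gives 467, actual u_5 = 467 ✓
n=6: candidate gives 871, actual u_6 = 871 ✓
n=7: candidate gives 238, actual u_7 = 238 ✓
n=8: candidate gives 106, actual u_8 = 106 ✓
n=9: candidate gives 564, actual u_9 = 564 ✓
n=10: candidate gives 954, actual u_10 = 954 ✓
n=11: candidate gives 948, actual u_11 = 948 ✓
n=12: candidate gives 942, actual u_12 = 942 ✓
n=13: candidate gives 206, actual u_13 = 206 ✓
n=14: candidate gives 910, actual u_14 = 910 ✓
n=15: candidate gives 577, actual u_15 = 577 ✓
n=16: candidate gives 907, actual u_16 = 907 ✓
n=17: candidate gives 998, actual u_17 = 998 ✓
n=18: candidate gives 748, actual u_18 = 748 ✓
n=19: candidate gives 655, actual u_19 = 655 ✓
n=20: candidate gives 448, actual u_20 = 448 ✓
n=21: candidate gives 270, actual u_21 = 270 ✓
n=22: candidate gives 866, actual u_22 = 866 ✓
n=23: candidate gives 725, actual u_23 = 725 ✓

yes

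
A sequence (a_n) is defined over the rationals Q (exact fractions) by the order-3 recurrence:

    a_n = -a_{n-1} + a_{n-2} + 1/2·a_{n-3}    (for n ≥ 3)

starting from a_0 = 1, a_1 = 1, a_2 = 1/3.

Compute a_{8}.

a_3 = -1·1/3 + 1·1 + 1/2·1 = 7/6
a_4 = -1·7/6 + 1·1/3 + 1/2·1 = -1/3
a_5 = -1·-1/3 + 1·7/6 + 1/2·1/3 = 5/3
a_6 = -1·5/3 + 1·-1/3 + 1/2·7/6 = -17/12
a_7 = -1·-17/12 + 1·5/3 + 1/2·-1/3 = 35/12
a_8 = -1·35/12 + 1·-17/12 + 1/2·5/3 = -7/2

-7/2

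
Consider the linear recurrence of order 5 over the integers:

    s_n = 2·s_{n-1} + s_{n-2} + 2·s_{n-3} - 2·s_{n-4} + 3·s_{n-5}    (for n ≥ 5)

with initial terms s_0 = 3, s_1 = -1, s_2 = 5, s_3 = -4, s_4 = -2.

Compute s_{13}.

10860

s_5 = 2·-2 + 1·-4 + 2·5 + -2·-1 + 3·3 = 13
s_6 = 2·13 + 1·-2 + 2·-4 + -2·5 + 3·-1 = 3
s_7 = 2·3 + 1·13 + 2·-2 + -2·-4 + 3·5 = 38
s_8 = 2·38 + 1·3 + 2·13 + -2·-2 + 3·-4 = 97
s_9 = 2·97 + 1·38 + 2·3 + -2·13 + 3·-2 = 206
s_10 = 2·206 + 1·97 + 2·38 + -2·3 + 3·13 = 618
s_11 = 2·618 + 1·206 + 2·97 + -2·38 + 3·3 = 1569
s_12 = 2·1569 + 1·618 + 2·206 + -2·97 + 3·38 = 4088
s_13 = 2·4088 + 1·1569 + 2·618 + -2·206 + 3·97 = 10860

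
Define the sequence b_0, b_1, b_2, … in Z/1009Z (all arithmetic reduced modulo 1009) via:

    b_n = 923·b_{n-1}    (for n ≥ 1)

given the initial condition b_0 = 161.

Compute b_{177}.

b_1 = 923·161 = 280
b_2 = 923·280 = 136
b_3 = 923·136 = 412
b_4 = 923·412 = 892
b_5 = 923·892 = 981
b_6 = 923·981 = 390
b_7 = 923·390 = 766
b_8 = 923·766 = 718
b_9 = 923·718 = 810
b_10 = 923·810 = 970
b_11 = 923·970 = 327
b_12 = 923·327 = 130
b_13 = 923·130 = 928
b_14 = 923·928 = 912
b_15 = 923·912 = 270
b_16 = 923·270 = 996
b_17 = 923·996 = 109
b_18 = 923·109 = 716
b_19 = 923·716 = 982
b_20 = 923·982 = 304
b_21 = 923·304 = 90
b_22 = 923·90 = 332
b_23 = 923·332 = 709
b_24 = 923·709 = 575
b_25 = 923·575 = 1000
b_26 = 923·1000 = 774
b_27 = 923·774 = 30
b_28 = 923·30 = 447
b_29 = 923·447 = 909
b_30 = 923·909 = 528
b_31 = 923·528 = 1006
b_32 = 923·1006 = 258
b_33 = 923·258 = 10
b_34 = 923·10 = 149
b_35 = 923·149 = 303
b_36 = 923·303 = 176
b_37 = 923·176 = 1008
b_38 = 923·1008 = 86
b_39 = 923·86 = 676
b_40 = 923·676 = 386
b_41 = 923·386 = 101
b_42 = 923·101 = 395
b_43 = 923·395 = 336
b_44 = 923·336 = 365
b_45 = 923·365 = 898
b_46 = 923·898 = 465
b_47 = 923·465 = 370
b_48 = 923·370 = 468
b_49 = 923·468 = 112
b_50 = 923·112 = 458
b_51 = 923·458 = 972
b_52 = 923·972 = 155
b_53 = 923·155 = 796
b_54 = 923·796 = 156
b_55 = 923·156 = 710
b_56 = 923·710 = 489
b_57 = 923·489 = 324
b_58 = 923·324 = 388
b_59 = 923·388 = 938
b_60 = 923·938 = 52
b_61 = 923·52 = 573
b_62 = 923·573 = 163
b_63 = 923·163 = 108
b_64 = 923·108 = 802
b_65 = 923·802 = 649
b_66 = 923·649 = 690
b_67 = 923·690 = 191
b_68 = 923·191 = 727
b_69 = 923·727 = 36
b_70 = 923·36 = 940
b_71 = 923·940 = 889
b_72 = 923·889 = 230
b_73 = 923·230 = 400
b_74 = 923·400 = 915
b_75 = 923·915 = 12
b_76 = 923·12 = 986
b_77 = 923·986 = 969
b_78 = 923·969 = 413
b_79 = 923·413 = 806
b_80 = 923·806 = 305
b_81 = 923·305 = 4
b_82 = 923·4 = 665
b_83 = 923·665 = 323
b_84 = 923·323 = 474
b_85 = 923·474 = 605
b_86 = 923·605 = 438
b_87 = 923·438 = 674
b_88 = 923·674 = 558
b_89 = 923·558 = 444
b_90 = 923·444 = 158
b_91 = 923·158 = 538
b_92 = 923·538 = 146
b_93 = 923·146 = 561
b_94 = 923·561 = 186
b_95 = 923·186 = 148
b_96 = 923·148 = 389
b_97 = 923·389 = 852
b_98 = 923·852 = 385
b_99 = 923·385 = 187
b_100 = 923·187 = 62
b_101 = 923·62 = 722
b_102 = 923·722 = 466
b_103 = 923·466 = 284
b_104 = 923·284 = 801
b_105 = 923·801 = 735
b_106 = 923·735 = 357
b_107 = 923·357 = 577
b_108 = 923·577 = 828
b_109 = 923·828 = 431
b_110 = 923·431 = 267
b_111 = 923·267 = 245
b_112 = 923·245 = 119
b_113 = 923·119 = 865
b_114 = 923·865 = 276
b_115 = 923·276 = 480
b_116 = 923·480 = 89
b_117 = 923·89 = 418
b_118 = 923·418 = 376
b_119 = 923·376 = 961
b_120 = 923·961 = 92
b_121 = 923·92 = 160
b_122 = 923·160 = 366
b_123 = 923·366 = 812
b_124 = 923·812 = 798
b_125 = 923·798 = 993
b_126 = 923·993 = 367
b_127 = 923·367 = 726
b_128 = 923·726 = 122
b_129 = 923·122 = 607
b_130 = 923·607 = 266
b_131 = 923·266 = 331
b_132 = 923·331 = 795
b_133 = 923·795 = 242
b_134 = 923·242 = 377
b_135 = 923·377 = 875
b_136 = 923·875 = 425
b_137 = 923·425 = 783
b_138 = 923·783 = 265
b_139 = 923·265 = 417
b_140 = 923·417 = 462
b_141 = 923·462 = 628
b_142 = 923·628 = 478
b_143 = 923·478 = 261
b_144 = 923·261 = 761
b_145 = 923·761 = 139
b_146 = 923·139 = 154
b_147 = 923·154 = 882
b_148 = 923·882 = 832
b_149 = 923·832 = 87
b_150 = 923·87 = 590
b_151 = 923·590 = 719
b_152 = 923·719 = 724
b_153 = 923·724 = 294
b_154 = 923·294 = 950
b_155 = 923·950 = 29
b_156 = 923·29 = 533
b_157 = 923·533 = 576
b_158 = 923·576 = 914
b_159 = 923·914 = 98
b_160 = 923·98 = 653
b_161 = 923·653 = 346
b_162 = 923·346 = 514
b_163 = 923·514 = 192
b_164 = 923·192 = 641
b_165 = 923·641 = 369
b_166 = 923·369 = 554
b_167 = 923·554 = 788
b_168 = 923·788 = 844
b_169 = 923·844 = 64
b_170 = 923·64 = 550
b_171 = 923·550 = 123
b_172 = 923·123 = 521
b_173 = 923·521 = 599
b_174 = 923·599 = 954
b_175 = 923·954 = 694
b_176 = 923·694 = 856
b_177 = 923·856 = 41

41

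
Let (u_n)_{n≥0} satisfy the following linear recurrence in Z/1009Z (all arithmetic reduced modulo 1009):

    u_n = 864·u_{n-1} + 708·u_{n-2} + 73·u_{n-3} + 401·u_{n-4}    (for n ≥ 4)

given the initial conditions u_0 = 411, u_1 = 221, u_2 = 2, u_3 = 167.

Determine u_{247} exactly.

u_4 = 864·167 + 708·2 + 73·221 + 401·411 = 741
u_5 = 864·741 + 708·167 + 73·2 + 401·221 = 676
u_6 = 864·676 + 708·741 + 73·167 + 401·2 = 686
u_7 = 864·686 + 708·676 + 73·741 + 401·167 = 743
u_8 = 864·743 + 708·686 + 73·676 + 401·741 = 989
u_9 = 864·989 + 708·743 + 73·686 + 401·676 = 520
Continuing the recurrence:
  u_10 = 632;  u_11 = 900;  u_12 = 809;  u_13 = 648;  u_14 = 834;  u_15 = 52
  u_16 = 131;  u_17 = 536;  u_18 = 108;  u_19 = 733;  u_20 = 289;  u_21 = 642
  u_22 = 485;  u_23 = 4;  u_24 = 46;  u_25 = 435;  u_26 = 812;  u_27 = 465
  u_28 = 704;  u_29 = 747;  u_30 = 996;  u_31 = 769;  u_32 = 200;  u_33 = 796
  u_34 = 420;  u_35 = 275;  u_36 = 265;  u_37 = 622;  u_38 = 378;  u_39 = 596
  u_40 = 914;  u_41 = 405;  u_42 = 489;  u_43 = 909;  u_44 = 41;  u_45 = 277
  u_46 = 68;  u_47 = 826;  u_48 = 351;  u_49 = 158;  u_50 = 374;  u_51 = 793
  u_52 = 401;  u_53 = 667;  u_54 = 537;  u_55 = 22;  u_56 = 269;  u_57 = 719
  u_58 = 440;  u_59 = 490;  u_60 = 253;  u_61 = 49;  u_62 = 809;  u_63 = 167
  u_64 = 764;  u_65 = 397;  u_66 = 639;  u_67 = 388;  u_68 = 981;  u_69 = 288
  u_70 = 999;  u_71 = 703;  u_72 = 672;  u_73 = 452;  u_74 = 468;  u_75 = 922
  u_76 = 667;  u_77 = 601;  u_78 = 359;  u_79 = 810;  u_80 = 66;  u_81 = 711
  u_82 = 417;  u_83 = 666;  u_84 = 569;  u_85 = 293;  u_86 = 63;  u_87 = 394
  u_88 = 926;  u_89 = 398;  u_90 = 109;  u_91 = 188;  u_92 = 278;  u_93 = 27
  u_94 = 110;  u_95 = 975;  u_96 = 513;  u_97 = 111;  u_98 = 272;  u_99 = 405
  u_100 = 571;  u_101 = 927;  u_102 = 854;  u_103 = 4;  u_104 = 666;  u_105 = 298
  u_106 = 188;  u_107 = 867;  u_108 = 572;  u_109 = 196;  u_110 = 645;  u_111 = 796
  u_112 = 709;  u_113 = 215;  u_114 = 530;  u_115 = 345;  u_116 = 648;  u_117 = 757
  u_118 = 505;  u_119 = 602;  u_120 = 139;  u_121 = 832;  u_122 = 225;  u_123 = 780
  u_124 = 226;  u_125 = 778;  u_126 = 635;  u_127 = 1007;  u_128 = 971;  u_129 = 196
  u_130 = 392;  u_131 = 659;  u_132 = 440;  u_133 = 439;  u_134 = 123;  u_135 = 100
  u_136 = 569;  u_137 = 774;  u_138 = 149;  u_139 = 606;  u_140 = 602;  u_141 = 96
  u_142 = 684;  u_143 = 463;  u_144 = 616;  u_145 = 1005;  u_146 = 149;  u_147 = 358
  u_148 = 633;  u_149 = 431;  u_150 = 349;  u_151 = 350;  u_152 = 345;  u_153 = 555
  u_154 = 350;  u_155 = 198;  u_156 = 404;  u_157 = 775;  u_158 = 536;  u_159 = 704
  u_160 = 568;  u_161 = 144;  u_162 = 823;  u_163 = 658;  u_164 = 83;  u_165 = 558
  u_166 = 743;  u_167 = 278;  u_168 = 765;  u_169 = 656;  u_170 = 924;  u_171 = 354
  u_172 = 983;  u_173 = 699;  u_174 = 137;  u_175 = 602;  u_176 = 866;  u_177 = 681
  u_178 = 803;  u_179 = 357;  u_180 = 593;  u_181 = 25;  u_182 = 470;  u_183 = 790
  u_184 = 751;  u_185 = 350;  u_186 = 618;  u_187 = 78;  u_188 = 221;  u_189 = 789
  u_190 = 947;  u_191 = 532;  u_192 = 966;  u_193 = 562;  u_194 = 922;  u_195 = 169
  u_196 = 240;  u_197 = 154;  u_198 = 933;  u_199 = 514;  u_200 = 333;  u_201 = 521
  u_202 = 780;  u_203 = 862;  u_204 = 479;  u_205 = 511;  u_206 = 28;  u_207 = 778
  u_208 = 181;  u_209 = 9;  u_210 = 128;  u_211 = 213;  u_212 = 798;  u_213 = 624
  u_214 = 557;  u_215 = 194;  u_216 = 251;  u_217 = 350;  u_218 = 228;  u_219 = 85
  u_220 = 852;  u_221 = 806;  u_222 = 777;  u_223 = 323;  u_224 = 716;  u_225 = 291
  u_226 = 761;  u_227 = 1008;  u_228 = 741;  u_229 = 524;  u_230 = 13;  u_231 = 28
  u_232 = 504;  u_233 = 413;  u_234 = 495;  u_235 = 255;  u_236 = 878;  u_237 = 710
  u_238 = 223;  u_239 = 15;  u_240 = 631;  u_241 = 152;  u_242 = 636;  u_243 = 880
  u_244 = 586;  u_245 = 699
u_246 = 864·699 + 708·586 + 73·880 + 401·636 = 166
u_247 = 864·166 + 708·699 + 73·586 + 401·880 = 758

758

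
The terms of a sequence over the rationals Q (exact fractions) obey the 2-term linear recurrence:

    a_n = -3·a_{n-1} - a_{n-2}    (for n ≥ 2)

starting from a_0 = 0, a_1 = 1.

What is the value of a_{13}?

a_2 = -3·1 + -1·0 = -3
a_3 = -3·-3 + -1·1 = 8
a_4 = -3·8 + -1·-3 = -21
a_5 = -3·-21 + -1·8 = 55
a_6 = -3·55 + -1·-21 = -144
a_7 = -3·-144 + -1·55 = 377
a_8 = -3·377 + -1·-144 = -987
a_9 = -3·-987 + -1·377 = 2584
a_10 = -3·2584 + -1·-987 = -6765
a_11 = -3·-6765 + -1·2584 = 17711
a_12 = -3·17711 + -1·-6765 = -46368
a_13 = -3·-46368 + -1·17711 = 121393

121393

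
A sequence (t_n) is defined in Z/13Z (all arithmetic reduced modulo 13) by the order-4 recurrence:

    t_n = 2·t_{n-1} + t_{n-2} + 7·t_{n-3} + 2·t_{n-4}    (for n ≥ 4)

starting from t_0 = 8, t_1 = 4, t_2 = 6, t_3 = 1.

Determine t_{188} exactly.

11

t_4 = 2·1 + 1·6 + 7·4 + 2·8 = 0
t_5 = 2·0 + 1·1 + 7·6 + 2·4 = 12
t_6 = 2·12 + 1·0 + 7·1 + 2·6 = 4
t_7 = 2·4 + 1·12 + 7·0 + 2·1 = 9
t_8 = 2·9 + 1·4 + 7·12 + 2·0 = 2
t_9 = 2·2 + 1·9 + 7·4 + 2·12 = 0
Continuing the recurrence:
  t_10 = 8;  t_11 = 9;  t_12 = 4;  t_13 = 8;  t_14 = 8;  t_15 = 5
  t_16 = 4;  t_17 = 7;  t_18 = 4;  t_19 = 1;  t_20 = 11;  t_21 = 0
  t_22 = 0;  t_23 = 1;  t_24 = 11;  t_25 = 10;  t_26 = 12;  t_27 = 9
  t_28 = 5;  t_29 = 6;  t_30 = 0;  t_31 = 7;  t_32 = 1;  t_33 = 8
  t_34 = 1;  t_35 = 5;  t_36 = 4;  t_37 = 10;  t_38 = 9;  t_39 = 1
  t_40 = 11;  t_41 = 2;  t_42 = 1;  t_43 = 5;  t_44 = 8;  t_45 = 6
  t_46 = 5;  t_47 = 4;  t_48 = 6;  t_49 = 11;  t_50 = 1;  t_51 = 11
  t_52 = 8;  t_53 = 4;  t_54 = 4;  t_55 = 12;  t_56 = 7;  t_57 = 10
  t_58 = 2;  t_59 = 9;  t_60 = 0;  t_61 = 4;  t_62 = 10;  t_63 = 3
  t_64 = 5;  t_65 = 0;  t_66 = 7;  t_67 = 3;  t_68 = 10;  t_69 = 7
  t_70 = 7;  t_71 = 6;  t_72 = 10;  t_73 = 11;  t_74 = 10;  t_75 = 9
  t_76 = 8;  t_77 = 0;  t_78 = 0;  t_79 = 9;  t_80 = 8;  t_81 = 12
  t_82 = 4;  t_83 = 3;  t_84 = 6;  t_85 = 2;  t_86 = 0;  t_87 = 11
  t_88 = 9;  t_89 = 7;  t_90 = 9;  t_91 = 6;  t_92 = 10;  t_93 = 12
  t_94 = 3;  t_95 = 9;  t_96 = 8;  t_97 = 5;  t_98 = 9;  t_99 = 6
  t_100 = 7;  t_101 = 2;  t_102 = 6;  t_103 = 10;  t_104 = 2;  t_105 = 8
  t_106 = 9;  t_107 = 8;  t_108 = 7;  t_109 = 10;  t_110 = 10;  t_111 = 4
  t_112 = 11;  t_113 = 12;  t_114 = 5;  t_115 = 3;  t_116 = 0;  t_117 = 10
  t_118 = 12;  t_119 = 1;  t_120 = 6;  t_121 = 0;  t_122 = 11;  t_123 = 1
  t_124 = 12;  t_125 = 11;  t_126 = 11;  t_127 = 2;  t_128 = 12;  t_129 = 8
  t_130 = 12;  t_131 = 3;  t_132 = 7;  t_133 = 0;  t_134 = 0;  t_135 = 3
  t_136 = 7;  t_137 = 4;  t_138 = 10;  t_139 = 1;  t_140 = 2;  t_141 = 5
  t_142 = 0;  t_143 = 8;  t_144 = 3;  t_145 = 11;  t_146 = 3;  t_147 = 2
  t_148 = 12;  t_149 = 4;  t_150 = 1;  t_151 = 3;  t_152 = 7;  t_153 = 6
  t_154 = 3;  t_155 = 2;  t_156 = 11;  t_157 = 5;  t_158 = 2;  t_159 = 12
  t_160 = 5;  t_161 = 7;  t_162 = 3;  t_163 = 7;  t_164 = 11;  t_165 = 12
  t_166 = 12;  t_167 = 10;  t_168 = 8;  t_169 = 4;  t_170 = 6;  t_171 = 1
  t_172 = 0;  t_173 = 12;  t_174 = 4;  t_175 = 9;  t_176 = 2;  t_177 = 0
  t_178 = 8;  t_179 = 9;  t_180 = 4;  t_181 = 8;  t_182 = 8;  t_183 = 5
  t_184 = 4;  t_185 = 7;  t_186 = 4
t_187 = 2·4 + 1·7 + 7·4 + 2·5 = 1
t_188 = 2·1 + 1·4 + 7·7 + 2·4 = 11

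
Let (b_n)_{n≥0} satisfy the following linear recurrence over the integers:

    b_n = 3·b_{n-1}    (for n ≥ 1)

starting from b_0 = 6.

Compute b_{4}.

486

b_1 = 3·6 = 18
b_2 = 3·18 = 54
b_3 = 3·54 = 162
b_4 = 3·162 = 486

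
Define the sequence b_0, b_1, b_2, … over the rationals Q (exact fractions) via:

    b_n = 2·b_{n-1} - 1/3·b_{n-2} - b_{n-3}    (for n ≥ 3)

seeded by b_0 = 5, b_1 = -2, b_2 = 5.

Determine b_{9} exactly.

2953/81

b_3 = 2·5 + -1/3·-2 + -1·5 = 17/3
b_4 = 2·17/3 + -1/3·5 + -1·-2 = 35/3
b_5 = 2·35/3 + -1/3·17/3 + -1·5 = 148/9
b_6 = 2·148/9 + -1/3·35/3 + -1·17/3 = 70/3
b_7 = 2·70/3 + -1/3·148/9 + -1·35/3 = 797/27
b_8 = 2·797/27 + -1/3·70/3 + -1·148/9 = 940/27
b_9 = 2·940/27 + -1/3·797/27 + -1·70/3 = 2953/81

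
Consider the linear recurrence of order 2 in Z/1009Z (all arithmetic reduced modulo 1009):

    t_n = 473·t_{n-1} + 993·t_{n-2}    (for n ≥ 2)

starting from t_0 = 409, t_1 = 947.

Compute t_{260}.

t_2 = 473·947 + 993·409 = 454
t_3 = 473·454 + 993·947 = 817
t_4 = 473·817 + 993·454 = 802
t_5 = 473·802 + 993·817 = 7
t_6 = 473·7 + 993·802 = 569
t_7 = 473·569 + 993·7 = 631
Continuing the recurrence:
  t_8 = 785;  t_9 = 996;  t_10 = 462;  t_11 = 790;  t_12 = 11;  t_13 = 635
  t_14 = 506;  t_15 = 135;  t_16 = 264;  t_17 = 623;  t_18 = 872;  t_19 = 906
  t_20 = 896;  t_21 = 667;  t_22 = 473;  t_23 = 158;  t_24 = 572;  t_25 = 643
  t_26 = 359;  t_27 = 97;  t_28 = 786;  t_29 = 932;  t_30 = 444;  t_31 = 363
  t_32 = 128;  t_33 = 250;  t_34 = 167;  t_35 = 325;  t_36 = 712;  t_37 = 624
  t_38 = 231;  t_39 = 397;  t_40 = 447;  t_41 = 252;  t_42 = 45;  t_43 = 100
  t_44 = 166;  t_45 = 234;  t_46 = 63;  t_47 = 830;  t_48 = 90;  t_49 = 29
  t_50 = 169;  t_51 = 771;  t_52 = 757;  t_53 = 647;  t_54 = 300;  t_55 = 378
  t_56 = 446;  t_57 = 83;  t_58 = 844;  t_59 = 338;  t_60 = 65;  t_61 = 112
  t_62 = 477;  t_63 = 840;  t_64 = 214;  t_65 = 1008;  t_66 = 139;  t_67 = 178
  t_68 = 241;  t_69 = 155;  t_70 = 847;  t_71 = 605;  t_72 = 183;  t_73 = 195
  t_74 = 515;  t_75 = 333;  t_76 = 946;  t_77 = 188;  t_78 = 131;  t_79 = 433
  t_80 = 913;  t_81 = 132;  t_82 = 405;  t_83 = 770;  t_84 = 544;  t_85 = 814
  t_86 = 970;  t_87 = 817;  t_88 = 618;  t_89 = 758;  t_90 = 541;  t_91 = 596
  t_92 = 822;  t_93 = 895;  t_94 = 529;  t_95 = 800;  t_96 = 642;  t_97 = 274
  t_98 = 268;  t_99 = 291;  t_100 = 167;  t_101 = 678;  t_102 = 187;  t_103 = 919
  t_104 = 852;  t_105 = 836;  t_106 = 394;  t_107 = 447;  t_108 = 300;  t_109 = 551
  t_110 = 546;  t_111 = 219;  t_112 = 5;  t_113 = 879;  t_114 = 988;  t_115 = 219
  t_116 = 1005;  t_117 = 658;  t_118 = 526;  t_119 = 146;  t_120 = 102;  t_121 = 505
  t_122 = 118;  t_123 = 311;  t_124 = 928;  t_125 = 98;  t_126 = 227;  t_127 = 867
  t_128 = 841;  t_129 = 501;  t_130 = 528;  t_131 = 577;  t_132 = 115;  t_133 = 767
  t_134 = 738;  t_135 = 805;  t_136 = 672;  t_137 = 258;  t_138 = 292;  t_139 = 800
  t_140 = 398;  t_141 = 897;  t_142 = 187;  t_143 = 442;  t_144 = 238;  t_145 = 566
  t_146 = 561;  t_147 = 11;  t_148 = 263;  t_149 = 116;  t_150 = 210;  t_151 = 610
  t_152 = 632;  t_153 = 602;  t_154 = 186;  t_155 = 653;  t_156 = 166;  t_157 = 467
  t_158 = 291;  t_159 = 10;  t_160 = 74;  t_161 = 536;  t_162 = 94;  t_163 = 571
  t_164 = 185;  t_165 = 676;  t_166 = 971;  t_167 = 471;  t_168 = 402;  t_169 = 990
  t_170 = 725;  t_171 = 169;  t_172 = 734;  t_173 = 409;  t_174 = 93;  t_175 = 112
  t_176 = 29;  t_177 = 826;  t_178 = 760;  t_179 = 177;  t_180 = 931;  t_181 = 634
  t_182 = 448;  t_183 = 969;  t_184 = 146;  t_185 = 77;  t_186 = 788;  t_187 = 180
  t_188 = 893;  t_189 = 774;  t_190 = 682;  t_191 = 439;  t_192 = 989;  t_193 = 669
  t_194 = 940;  t_195 = 46;  t_196 = 664;  t_197 = 546;  t_198 = 429;  t_199 = 453
  t_200 = 560;  t_201 = 337;  t_202 = 100;  t_203 = 539;  t_204 = 88;  t_205 = 712
  t_206 = 380;  t_207 = 854;  t_208 = 316;  t_209 = 598;  t_210 = 323;  t_211 = 942
  t_212 = 474;  t_213 = 267;  t_214 = 654;  t_215 = 352;  t_216 = 646;  t_217 = 253
  t_218 = 361;  t_219 = 220;  t_220 = 411;  t_221 = 182;  t_222 = 808;  t_223 = 897
  t_224 = 690;  t_225 = 237;  t_226 = 161;  t_227 = 722;  t_228 = 915;  t_229 = 490
  t_230 = 195;  t_231 = 648;  t_232 = 684;  t_233 = 374;  t_234 = 482;  t_235 = 22
  t_236 = 676;  t_237 = 552;  t_238 = 48;  t_239 = 755;  t_240 = 170;  t_241 = 727
  t_242 = 109;  t_243 = 574;  t_244 = 355;  t_245 = 318;  t_246 = 447;  t_247 = 507
  t_248 = 589;  t_249 = 73;  t_250 = 889;  t_251 = 594;  t_252 = 362;  t_253 = 282
  t_254 = 460;  t_255 = 169;  t_256 = 938;  t_257 = 37;  t_258 = 475
t_259 = 473·475 + 993·37 = 85
t_260 = 473·85 + 993·475 = 317

317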